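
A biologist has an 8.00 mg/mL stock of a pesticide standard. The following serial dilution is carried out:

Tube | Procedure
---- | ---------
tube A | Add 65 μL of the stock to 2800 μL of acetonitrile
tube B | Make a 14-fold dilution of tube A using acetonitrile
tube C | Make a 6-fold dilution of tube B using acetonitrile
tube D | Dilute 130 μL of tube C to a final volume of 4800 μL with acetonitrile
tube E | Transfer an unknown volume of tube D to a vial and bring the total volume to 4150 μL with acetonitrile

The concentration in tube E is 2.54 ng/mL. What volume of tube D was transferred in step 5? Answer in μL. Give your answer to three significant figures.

Step 1: 65 μL + 2800 μL = 2865 μL total → factor 2865/65 = 44.077
Step 2: 14-fold → factor 14
Step 3: 6-fold → factor 6
Step 4: 130 μL brought to 4800 μL → factor 4800/130 = 36.923
Step 5: v brought to 4150 μL → factor = 4150 μL/v
Product of known-step factors = 1.3671 × 10^5
Overall factor = 8.00 mg/mL / (2.54 ng/mL) = 3.1496 × 10^6
Step-5 factor = 3.1496 × 10^6 / 1.3671 × 10^5 = 23.039
v = 4150 μL / 23.039 = 180 μL

180 μL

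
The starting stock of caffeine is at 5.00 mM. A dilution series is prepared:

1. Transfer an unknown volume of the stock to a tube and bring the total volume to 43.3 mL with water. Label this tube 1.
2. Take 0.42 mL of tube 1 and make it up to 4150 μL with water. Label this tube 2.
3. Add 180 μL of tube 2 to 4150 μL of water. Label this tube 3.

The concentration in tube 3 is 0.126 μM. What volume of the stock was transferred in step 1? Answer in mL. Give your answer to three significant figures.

0.259 mL

Step 1: v brought to 43.3 mL → factor = 43.3 mL/v
Step 2: 0.42 mL brought to 4150 μL → factor 4.15/0.42 = 9.881
Step 3: 180 μL + 4150 μL = 4330 μL total → factor 4330/180 = 24.056
Product of known-step factors = 237.69
Overall factor = 5.00 mM / (0.126 μM) = 39683
Step-1 factor = 39683 / 237.69 = 166.95
v = 43.3 mL / 166.95 = 0.259 mL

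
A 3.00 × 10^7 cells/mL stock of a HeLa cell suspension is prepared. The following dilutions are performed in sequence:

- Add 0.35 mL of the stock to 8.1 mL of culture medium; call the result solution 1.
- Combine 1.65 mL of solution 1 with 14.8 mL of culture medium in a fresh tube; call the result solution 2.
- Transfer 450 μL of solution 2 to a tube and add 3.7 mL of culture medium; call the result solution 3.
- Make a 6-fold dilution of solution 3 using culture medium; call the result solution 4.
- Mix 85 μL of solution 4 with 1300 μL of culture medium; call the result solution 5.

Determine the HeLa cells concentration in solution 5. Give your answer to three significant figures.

Step 1: 0.35 mL + 8.1 mL = 8.45 mL total → factor 8.45/0.35 = 24.143
Step 2: 1.65 mL + 14.8 mL = 16.45 mL total → factor 16.45/1.65 = 9.9697
Step 3: 450 μL + 3.7 mL = 4150 μL total → factor 4150/450 = 9.2222
Step 4: 6-fold → factor 6
Step 5: 85 μL + 1300 μL = 1385 μL total → factor 1385/85 = 16.294
Overall dilution factor = 24.143 × 9.9697 × 9.2222 × 6 × 16.294 = 2.1701 × 10^5
Final = 3.00 × 10^7 cells/mL / 2.1701 × 10^5 = 138 cells/mL

138 cells/mL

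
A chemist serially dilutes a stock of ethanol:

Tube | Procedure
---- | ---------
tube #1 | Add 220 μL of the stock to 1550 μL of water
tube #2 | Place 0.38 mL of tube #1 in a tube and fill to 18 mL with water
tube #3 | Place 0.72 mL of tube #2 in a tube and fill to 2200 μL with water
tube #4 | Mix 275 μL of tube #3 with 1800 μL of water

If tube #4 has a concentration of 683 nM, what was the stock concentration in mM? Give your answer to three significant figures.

Step 1: 220 μL + 1550 μL = 1770 μL total → factor 1770/220 = 8.0455
Step 2: 0.38 mL brought to 18 mL → factor 18/0.38 = 47.368
Step 3: 0.72 mL brought to 2200 μL → factor 2.2/0.72 = 3.0556
Step 4: 275 μL + 1800 μL = 2075 μL total → factor 2075/275 = 7.5455
Overall dilution factor = 8.0455 × 47.368 × 3.0556 × 7.5455 = 8786.5
Stock = 683 nM × 8786.5 = 6.001 × 10^6 nM = 6.00 mM

6.00 mM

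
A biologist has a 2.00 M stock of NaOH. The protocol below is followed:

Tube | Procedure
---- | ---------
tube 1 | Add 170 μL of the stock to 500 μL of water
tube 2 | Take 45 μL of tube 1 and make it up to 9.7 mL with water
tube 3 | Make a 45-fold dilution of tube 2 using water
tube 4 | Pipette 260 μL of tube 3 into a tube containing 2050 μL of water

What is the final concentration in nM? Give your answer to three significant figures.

5.89 × 10^3 nM

Step 1: 170 μL + 500 μL = 670 μL total → factor 670/170 = 3.9412
Step 2: 45 μL brought to 9.7 mL → factor 9700/45 = 215.56
Step 3: 45-fold → factor 45
Step 4: 260 μL + 2050 μL = 2310 μL total → factor 2310/260 = 8.8846
Overall dilution factor = 3.9412 × 215.56 × 45 × 8.8846 = 3.3965 × 10^5
Final = 2.00 M / 3.3965 × 10^5 = 5.888 × 10^-6 M = 5.89 × 10^3 nM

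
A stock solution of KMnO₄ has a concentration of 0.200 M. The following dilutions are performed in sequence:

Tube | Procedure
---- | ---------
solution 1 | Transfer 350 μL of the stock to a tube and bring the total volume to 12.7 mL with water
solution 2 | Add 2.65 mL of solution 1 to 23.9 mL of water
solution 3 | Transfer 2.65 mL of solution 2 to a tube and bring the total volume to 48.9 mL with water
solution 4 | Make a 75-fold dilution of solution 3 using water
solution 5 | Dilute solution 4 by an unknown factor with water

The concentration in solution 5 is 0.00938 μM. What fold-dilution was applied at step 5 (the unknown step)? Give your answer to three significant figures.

Step 1: 350 μL brought to 12.7 mL → factor 12700/350 = 36.286
Step 2: 2.65 mL + 23.9 mL = 26.55 mL total → factor 26.55/2.65 = 10.019
Step 3: 2.65 mL brought to 48.9 mL → factor 48.9/2.65 = 18.453
Step 4: 75-fold → factor 75
Step 5: unknown factor x
Product of known-step factors = 5.0313 × 10^5
Overall factor = 0.200 M / (0.00938 μM) = 2.1322 × 10^7
x = 2.1322 × 10^7 / 5.0313 × 10^5 = 42.4

42.4-fold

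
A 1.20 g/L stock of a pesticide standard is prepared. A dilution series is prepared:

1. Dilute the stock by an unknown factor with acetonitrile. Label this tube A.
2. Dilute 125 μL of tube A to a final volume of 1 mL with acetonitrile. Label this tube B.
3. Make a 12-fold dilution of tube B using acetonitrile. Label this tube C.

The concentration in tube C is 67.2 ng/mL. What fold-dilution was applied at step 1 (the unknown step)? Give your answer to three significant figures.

Step 1: unknown factor x
Step 2: 125 μL brought to 1 mL → factor 1000/125 = 8
Step 3: 12-fold → factor 12
Product of known-step factors = 96
Overall factor = 1.20 g/L / (67.2 ng/mL) = 17857
x = 17857 / 96 = 186

186-fold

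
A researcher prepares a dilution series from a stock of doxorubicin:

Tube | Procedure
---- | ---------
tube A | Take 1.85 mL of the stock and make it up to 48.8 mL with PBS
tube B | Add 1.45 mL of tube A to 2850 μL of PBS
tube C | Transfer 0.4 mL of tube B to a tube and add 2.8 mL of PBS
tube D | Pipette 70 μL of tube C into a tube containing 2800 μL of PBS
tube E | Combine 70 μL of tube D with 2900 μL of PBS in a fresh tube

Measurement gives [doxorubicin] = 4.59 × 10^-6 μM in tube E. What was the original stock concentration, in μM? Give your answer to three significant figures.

5.00 μM

Step 1: 1.85 mL brought to 48.8 mL → factor 48.8/1.85 = 26.378
Step 2: 1.45 mL + 2850 μL = 4.3 mL total → factor 4.3/1.45 = 2.9655
Step 3: 0.4 mL + 2.8 mL = 3.2 mL total → factor 3.2/0.4 = 8
Step 4: 70 μL + 2800 μL = 2870 μL total → factor 2870/70 = 41
Step 5: 70 μL + 2900 μL = 2970 μL total → factor 2970/70 = 42.429
Overall dilution factor = 26.378 × 2.9655 × 8 × 41 × 42.429 = 1.0886 × 10^6
Stock = 4.59 × 10^-6 μM × 1.0886 × 10^6 = 5.00 μM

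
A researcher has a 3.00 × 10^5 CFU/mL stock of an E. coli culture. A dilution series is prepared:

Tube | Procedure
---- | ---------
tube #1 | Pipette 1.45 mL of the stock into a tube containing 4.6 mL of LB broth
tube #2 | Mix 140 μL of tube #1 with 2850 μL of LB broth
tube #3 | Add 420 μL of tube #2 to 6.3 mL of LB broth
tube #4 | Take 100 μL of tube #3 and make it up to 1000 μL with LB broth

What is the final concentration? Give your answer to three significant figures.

Step 1: 1.45 mL + 4.6 mL = 6.05 mL total → factor 6.05/1.45 = 4.1724
Step 2: 140 μL + 2850 μL = 2990 μL total → factor 2990/140 = 21.357
Step 3: 420 μL + 6.3 mL = 6720 μL total → factor 6720/420 = 16
Step 4: 100 μL brought to 1000 μL → factor 1000/100 = 10
Overall dilution factor = 4.1724 × 21.357 × 16 × 10 = 14258
Final = 3.00 × 10^5 CFU/mL / 14258 = 21.0 CFU/mL

21.0 CFU/mL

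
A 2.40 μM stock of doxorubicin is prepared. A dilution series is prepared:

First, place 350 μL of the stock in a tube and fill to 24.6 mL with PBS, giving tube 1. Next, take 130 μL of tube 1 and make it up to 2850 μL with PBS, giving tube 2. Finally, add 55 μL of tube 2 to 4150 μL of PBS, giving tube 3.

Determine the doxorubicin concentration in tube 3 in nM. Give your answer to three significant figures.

Step 1: 350 μL brought to 24.6 mL → factor 24600/350 = 70.286
Step 2: 130 μL brought to 2850 μL → factor 2850/130 = 21.923
Step 3: 55 μL + 4150 μL = 4205 μL total → factor 4205/55 = 76.455
Overall dilution factor = 70.286 × 21.923 × 76.455 = 1.1781 × 10^5
Final = 2.40 μM / 1.1781 × 10^5 = 2.037 × 10^-5 μM = 0.0204 nM

0.0204 nM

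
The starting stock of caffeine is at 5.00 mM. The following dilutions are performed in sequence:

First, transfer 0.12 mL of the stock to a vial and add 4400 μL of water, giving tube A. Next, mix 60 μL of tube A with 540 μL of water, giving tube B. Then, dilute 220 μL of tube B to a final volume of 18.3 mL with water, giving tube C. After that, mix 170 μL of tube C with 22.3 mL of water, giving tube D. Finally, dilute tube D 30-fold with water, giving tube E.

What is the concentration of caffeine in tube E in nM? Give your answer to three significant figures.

0.0402 nM

Step 1: 0.12 mL + 4400 μL = 4.52 mL total → factor 4.52/0.12 = 37.667
Step 2: 60 μL + 540 μL = 600 μL total → factor 600/60 = 10
Step 3: 220 μL brought to 18.3 mL → factor 18300/220 = 83.182
Step 4: 170 μL + 22.3 mL = 22470 μL total → factor 22470/170 = 132.18
Step 5: 30-fold → factor 30
Overall dilution factor = 37.667 × 10 × 83.182 × 132.18 × 30 = 1.2424 × 10^8
Final = 5.00 mM / 1.2424 × 10^8 = 4.024 × 10^-8 mM = 0.0402 nM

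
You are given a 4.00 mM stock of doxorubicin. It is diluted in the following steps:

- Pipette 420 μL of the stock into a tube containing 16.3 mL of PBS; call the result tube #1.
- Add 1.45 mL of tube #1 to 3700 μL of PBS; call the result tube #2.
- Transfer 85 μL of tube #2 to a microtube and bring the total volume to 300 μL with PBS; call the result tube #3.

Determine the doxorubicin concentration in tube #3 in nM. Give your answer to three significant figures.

Step 1: 420 μL + 16.3 mL = 16720 μL total → factor 16720/420 = 39.81
Step 2: 1.45 mL + 3700 μL = 5.15 mL total → factor 5.15/1.45 = 3.5517
Step 3: 85 μL brought to 300 μL → factor 300/85 = 3.5294
Overall dilution factor = 39.81 × 3.5517 × 3.5294 = 499.03
Final = 4.00 mM / 499.03 = 0.008016 mM = 8.02 × 10^3 nM

8.02 × 10^3 nM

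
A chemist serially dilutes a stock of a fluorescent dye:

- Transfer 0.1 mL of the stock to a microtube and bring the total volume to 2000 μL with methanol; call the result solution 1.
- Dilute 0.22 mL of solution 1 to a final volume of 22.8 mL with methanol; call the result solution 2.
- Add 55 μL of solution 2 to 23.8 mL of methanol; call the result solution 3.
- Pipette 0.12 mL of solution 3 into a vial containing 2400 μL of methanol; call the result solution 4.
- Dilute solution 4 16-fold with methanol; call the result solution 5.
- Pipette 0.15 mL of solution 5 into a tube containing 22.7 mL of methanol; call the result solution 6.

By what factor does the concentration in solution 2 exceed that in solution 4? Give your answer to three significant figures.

9.11 × 10^3

Step 1: 0.1 mL brought to 2000 μL → factor 2/0.1 = 20
Step 2: 0.22 mL brought to 22.8 mL → factor 22.8/0.22 = 103.64
Step 3: 55 μL + 23.8 mL = 23855 μL total → factor 23855/55 = 433.73
Step 4: 0.12 mL + 2400 μL = 2.52 mL total → factor 2.52/0.12 = 21
Dilution factor to solution 2 = 2072.7; to solution 4 = 1.8879 × 10^7
[solution 2]/[solution 4] = (factor to solution 4)/(factor to solution 2) = 1.8879 × 10^7/2072.7 = 9.11 × 10^3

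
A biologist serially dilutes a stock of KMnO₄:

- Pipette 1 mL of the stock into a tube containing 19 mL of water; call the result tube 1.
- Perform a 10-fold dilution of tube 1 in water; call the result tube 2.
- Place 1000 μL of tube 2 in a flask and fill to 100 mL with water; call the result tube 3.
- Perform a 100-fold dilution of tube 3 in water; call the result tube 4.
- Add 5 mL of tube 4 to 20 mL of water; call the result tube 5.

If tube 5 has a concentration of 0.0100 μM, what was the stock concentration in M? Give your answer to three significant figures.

Step 1: 1 mL + 19 mL = 20 mL total → factor 20/1 = 20
Step 2: 10-fold → factor 10
Step 3: 1000 μL brought to 100 mL → factor 1 × 10^5/1000 = 100
Step 4: 100-fold → factor 100
Step 5: 5 mL + 20 mL = 25 mL total → factor 25/5 = 5
Overall dilution factor = 20 × 10 × 100 × 100 × 5 = 1 × 10^7
Stock = 0.0100 μM × 1 × 10^7 = 1.000 × 10^5 μM = 0.100 M

0.100 M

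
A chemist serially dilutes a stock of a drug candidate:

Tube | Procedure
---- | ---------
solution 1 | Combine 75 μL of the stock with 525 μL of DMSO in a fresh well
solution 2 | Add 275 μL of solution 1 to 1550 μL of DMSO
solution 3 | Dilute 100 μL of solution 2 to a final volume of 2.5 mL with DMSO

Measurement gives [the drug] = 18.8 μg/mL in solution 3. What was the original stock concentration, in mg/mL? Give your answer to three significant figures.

Step 1: 75 μL + 525 μL = 600 μL total → factor 600/75 = 8
Step 2: 275 μL + 1550 μL = 1825 μL total → factor 1825/275 = 6.6364
Step 3: 100 μL brought to 2.5 mL → factor 2500/100 = 25
Overall dilution factor = 8 × 6.6364 × 25 = 1327.3
Stock = 18.8 μg/mL × 1327.3 = 2.495 × 10^4 μg/mL = 25.0 mg/mL

25.0 mg/mL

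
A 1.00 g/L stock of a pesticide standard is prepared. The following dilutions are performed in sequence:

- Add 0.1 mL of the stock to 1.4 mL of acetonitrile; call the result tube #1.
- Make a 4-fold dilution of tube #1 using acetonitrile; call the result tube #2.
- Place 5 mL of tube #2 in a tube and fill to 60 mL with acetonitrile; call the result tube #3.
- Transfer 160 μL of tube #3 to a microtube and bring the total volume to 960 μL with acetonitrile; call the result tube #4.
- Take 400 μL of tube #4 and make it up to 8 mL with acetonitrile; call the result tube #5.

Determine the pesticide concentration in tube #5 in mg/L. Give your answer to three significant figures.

0.0116 mg/L

Step 1: 0.1 mL + 1.4 mL = 1.5 mL total → factor 1.5/0.1 = 15
Step 2: 4-fold → factor 4
Step 3: 5 mL brought to 60 mL → factor 60/5 = 12
Step 4: 160 μL brought to 960 μL → factor 960/160 = 6
Step 5: 400 μL brought to 8 mL → factor 8000/400 = 20
Overall dilution factor = 15 × 4 × 12 × 6 × 20 = 86400
Final = 1.00 g/L / 86400 = 1.157 × 10^-5 g/L = 0.0116 mg/L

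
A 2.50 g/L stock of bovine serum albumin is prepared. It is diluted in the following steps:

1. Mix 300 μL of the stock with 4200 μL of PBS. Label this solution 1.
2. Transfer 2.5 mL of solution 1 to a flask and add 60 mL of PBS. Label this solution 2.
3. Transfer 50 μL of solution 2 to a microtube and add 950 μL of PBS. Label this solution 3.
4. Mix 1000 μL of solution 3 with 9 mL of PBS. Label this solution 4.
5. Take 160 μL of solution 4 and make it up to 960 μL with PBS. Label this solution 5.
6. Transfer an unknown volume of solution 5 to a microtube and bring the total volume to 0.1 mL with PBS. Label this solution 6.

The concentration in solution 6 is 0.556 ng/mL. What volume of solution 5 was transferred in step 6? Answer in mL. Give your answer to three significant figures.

Step 1: 300 μL + 4200 μL = 4500 μL total → factor 4500/300 = 15
Step 2: 2.5 mL + 60 mL = 62.5 mL total → factor 62.5/2.5 = 25
Step 3: 50 μL + 950 μL = 1000 μL total → factor 1000/50 = 20
Step 4: 1000 μL + 9 mL = 10000 μL total → factor 10000/1000 = 10
Step 5: 160 μL brought to 960 μL → factor 960/160 = 6
Step 6: v brought to 0.1 mL → factor = 0.1 mL/v
Product of known-step factors = 4.5 × 10^5
Overall factor = 2.50 g/L / (0.556 ng/mL) = 4.4964 × 10^6
Step-6 factor = 4.4964 × 10^6 / 4.5 × 10^5 = 9.992
v = 0.1 mL / 9.992 = 0.0100 mL

0.0100 mL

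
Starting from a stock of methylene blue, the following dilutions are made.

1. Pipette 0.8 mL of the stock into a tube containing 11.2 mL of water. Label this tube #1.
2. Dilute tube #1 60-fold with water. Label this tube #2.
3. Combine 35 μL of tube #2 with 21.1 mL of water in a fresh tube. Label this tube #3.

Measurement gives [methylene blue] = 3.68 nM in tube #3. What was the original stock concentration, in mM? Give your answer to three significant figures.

Step 1: 0.8 mL + 11.2 mL = 12 mL total → factor 12/0.8 = 15
Step 2: 60-fold → factor 60
Step 3: 35 μL + 21.1 mL = 21135 μL total → factor 21135/35 = 603.86
Overall dilution factor = 15 × 60 × 603.86 = 5.4347 × 10^5
Stock = 3.68 nM × 5.4347 × 10^5 = 2.000 × 10^6 nM = 2.00 mM

2.00 mM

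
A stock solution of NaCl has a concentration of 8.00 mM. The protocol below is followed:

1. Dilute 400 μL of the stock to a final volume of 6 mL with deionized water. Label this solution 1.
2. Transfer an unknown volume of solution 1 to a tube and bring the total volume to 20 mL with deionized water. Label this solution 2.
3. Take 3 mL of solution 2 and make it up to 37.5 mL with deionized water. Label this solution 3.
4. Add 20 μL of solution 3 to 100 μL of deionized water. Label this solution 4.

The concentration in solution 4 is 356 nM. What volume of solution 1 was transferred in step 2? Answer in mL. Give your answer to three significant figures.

1.00 mL

Step 1: 400 μL brought to 6 mL → factor 6000/400 = 15
Step 2: v brought to 20 mL → factor = 20 mL/v
Step 3: 3 mL brought to 37.5 mL → factor 37.5/3 = 12.5
Step 4: 20 μL + 100 μL = 120 μL total → factor 120/20 = 6
Product of known-step factors = 1125
Overall factor = 8.00 mM / (356 nM) = 22472
Step-2 factor = 22472 / 1125 = 19.975
v = 20 mL / 19.975 = 1.00 mL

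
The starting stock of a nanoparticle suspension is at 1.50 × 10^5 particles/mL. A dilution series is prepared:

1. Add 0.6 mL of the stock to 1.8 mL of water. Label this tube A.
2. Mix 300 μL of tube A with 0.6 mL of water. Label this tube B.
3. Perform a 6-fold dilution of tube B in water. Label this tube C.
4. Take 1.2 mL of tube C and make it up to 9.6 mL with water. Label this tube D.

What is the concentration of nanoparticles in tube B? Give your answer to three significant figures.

Step 1: 0.6 mL + 1.8 mL = 2.4 mL total → factor 2.4/0.6 = 4
Step 2: 300 μL + 0.6 mL = 900 μL total → factor 900/300 = 3
Dilution factor through tube B = 4 × 3 = 12
[tube B] = 1.50 × 10^5 particles/mL / 12 = 1.25 × 10^4 particles/mL

1.25 × 10^4 particles/mL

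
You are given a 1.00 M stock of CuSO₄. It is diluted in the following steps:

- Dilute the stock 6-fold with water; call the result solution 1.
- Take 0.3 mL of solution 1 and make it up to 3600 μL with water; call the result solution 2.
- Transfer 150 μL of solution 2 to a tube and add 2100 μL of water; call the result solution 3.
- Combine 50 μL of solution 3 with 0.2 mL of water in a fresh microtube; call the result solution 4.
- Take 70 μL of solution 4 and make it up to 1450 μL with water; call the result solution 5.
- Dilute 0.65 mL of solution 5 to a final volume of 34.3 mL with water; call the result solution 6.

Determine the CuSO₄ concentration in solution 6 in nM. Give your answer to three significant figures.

Step 1: 6-fold → factor 6
Step 2: 0.3 mL brought to 3600 μL → factor 3.6/0.3 = 12
Step 3: 150 μL + 2100 μL = 2250 μL total → factor 2250/150 = 15
Step 4: 50 μL + 0.2 mL = 250 μL total → factor 250/50 = 5
Step 5: 70 μL brought to 1450 μL → factor 1450/70 = 20.714
Step 6: 0.65 mL brought to 34.3 mL → factor 34.3/0.65 = 52.769
Overall dilution factor = 6 × 12 × 15 × 5 × 20.714 × 52.769 = 5.9026 × 10^6
Final = 1.00 M / 5.9026 × 10^6 = 1.694 × 10^-7 M = 169 nM

169 nM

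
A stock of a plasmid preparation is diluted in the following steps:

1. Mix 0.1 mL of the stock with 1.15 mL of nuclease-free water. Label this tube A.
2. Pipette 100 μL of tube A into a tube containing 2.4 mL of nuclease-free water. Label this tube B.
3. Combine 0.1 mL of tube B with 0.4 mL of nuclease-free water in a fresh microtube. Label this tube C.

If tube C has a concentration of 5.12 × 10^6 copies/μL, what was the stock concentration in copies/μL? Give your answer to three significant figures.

Step 1: 0.1 mL + 1.15 mL = 1.25 mL total → factor 1.25/0.1 = 12.5
Step 2: 100 μL + 2.4 mL = 2500 μL total → factor 2500/100 = 25
Step 3: 0.1 mL + 0.4 mL = 0.5 mL total → factor 0.5/0.1 = 5
Overall dilution factor = 12.5 × 25 × 5 = 1562.5
Stock = 5.12 × 10^6 copies/μL × 1562.5 = 8.00 × 10^9 copies/μL

8.00 × 10^9 copies/μL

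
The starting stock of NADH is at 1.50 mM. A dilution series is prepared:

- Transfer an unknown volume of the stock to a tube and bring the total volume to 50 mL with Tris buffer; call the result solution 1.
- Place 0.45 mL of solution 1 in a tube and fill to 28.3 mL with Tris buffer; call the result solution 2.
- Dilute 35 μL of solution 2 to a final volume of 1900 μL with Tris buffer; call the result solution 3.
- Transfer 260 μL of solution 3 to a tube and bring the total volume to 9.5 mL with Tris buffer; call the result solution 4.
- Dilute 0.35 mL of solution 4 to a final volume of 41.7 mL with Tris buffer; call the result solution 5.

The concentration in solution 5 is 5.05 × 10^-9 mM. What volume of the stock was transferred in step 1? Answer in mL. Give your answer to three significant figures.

Step 1: v brought to 50 mL → factor = 50 mL/v
Step 2: 0.45 mL brought to 28.3 mL → factor 28.3/0.45 = 62.889
Step 3: 35 μL brought to 1900 μL → factor 1900/35 = 54.286
Step 4: 260 μL brought to 9.5 mL → factor 9500/260 = 36.538
Step 5: 0.35 mL brought to 41.7 mL → factor 41.7/0.35 = 119.14
Product of known-step factors = 1.4862 × 10^7
Overall factor = 1.50 mM / (5.05 × 10^-9 mM) = 2.9703 × 10^8
Step-1 factor = 2.9703 × 10^8 / 1.4862 × 10^7 = 19.986
v = 50 mL / 19.986 = 2.50 mL

2.50 mL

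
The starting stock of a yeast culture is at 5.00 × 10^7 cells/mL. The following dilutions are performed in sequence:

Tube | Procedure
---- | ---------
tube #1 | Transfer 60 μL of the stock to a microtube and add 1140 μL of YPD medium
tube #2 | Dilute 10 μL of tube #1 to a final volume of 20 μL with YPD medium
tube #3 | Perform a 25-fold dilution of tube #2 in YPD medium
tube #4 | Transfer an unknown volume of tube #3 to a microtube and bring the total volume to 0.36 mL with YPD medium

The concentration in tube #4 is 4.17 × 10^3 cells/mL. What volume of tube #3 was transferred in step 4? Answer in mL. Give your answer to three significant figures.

Step 1: 60 μL + 1140 μL = 1200 μL total → factor 1200/60 = 20
Step 2: 10 μL brought to 20 μL → factor 20/10 = 2
Step 3: 25-fold → factor 25
Step 4: v brought to 0.36 mL → factor = 0.36 mL/v
Product of known-step factors = 1000
Overall factor = 5.00 × 10^7 cells/mL / (4.17 × 10^3 cells/mL) = 11990
Step-4 factor = 11990 / 1000 = 11.99
v = 0.36 mL / 11.99 = 0.0300 mL

0.0300 mL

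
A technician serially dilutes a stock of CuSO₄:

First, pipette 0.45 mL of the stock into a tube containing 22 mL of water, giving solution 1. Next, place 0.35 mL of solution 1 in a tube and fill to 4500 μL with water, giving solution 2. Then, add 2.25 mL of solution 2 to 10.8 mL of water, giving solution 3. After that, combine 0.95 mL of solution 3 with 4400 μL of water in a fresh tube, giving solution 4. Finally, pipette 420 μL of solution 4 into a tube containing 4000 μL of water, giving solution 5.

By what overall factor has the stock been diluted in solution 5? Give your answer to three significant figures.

Step 1: 0.45 mL + 22 mL = 22.45 mL total → factor 22.45/0.45 = 49.889
Step 2: 0.35 mL brought to 4500 μL → factor 4.5/0.35 = 12.857
Step 3: 2.25 mL + 10.8 mL = 13.05 mL total → factor 13.05/2.25 = 5.8
Step 4: 0.95 mL + 4400 μL = 5.35 mL total → factor 5.35/0.95 = 5.6316
Step 5: 420 μL + 4000 μL = 4420 μL total → factor 4420/420 = 10.524
Overall dilution factor = 49.889 × 12.857 × 5.8 × 5.6316 × 10.524 = 2.2049 × 10^5

2.20 × 10^5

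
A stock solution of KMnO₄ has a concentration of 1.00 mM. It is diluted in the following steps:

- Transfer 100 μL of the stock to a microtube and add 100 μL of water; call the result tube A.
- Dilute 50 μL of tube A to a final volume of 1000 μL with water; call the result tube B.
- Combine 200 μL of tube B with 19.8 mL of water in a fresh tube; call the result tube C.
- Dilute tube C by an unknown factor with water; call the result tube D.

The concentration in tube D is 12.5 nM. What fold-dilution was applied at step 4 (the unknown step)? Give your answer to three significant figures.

20.0-fold

Step 1: 100 μL + 100 μL = 200 μL total → factor 200/100 = 2
Step 2: 50 μL brought to 1000 μL → factor 1000/50 = 20
Step 3: 200 μL + 19.8 mL = 20000 μL total → factor 20000/200 = 100
Step 4: unknown factor x
Product of known-step factors = 4000
Overall factor = 1.00 mM / (12.5 nM) = 80000
x = 80000 / 4000 = 20.0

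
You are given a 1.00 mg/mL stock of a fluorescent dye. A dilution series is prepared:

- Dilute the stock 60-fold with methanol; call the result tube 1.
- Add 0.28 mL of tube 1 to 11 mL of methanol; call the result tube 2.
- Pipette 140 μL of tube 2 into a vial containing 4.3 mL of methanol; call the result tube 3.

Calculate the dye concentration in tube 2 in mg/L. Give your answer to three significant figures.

0.414 mg/L

Step 1: 60-fold → factor 60
Step 2: 0.28 mL + 11 mL = 11.28 mL total → factor 11.28/0.28 = 40.286
Dilution factor through tube 2 = 60 × 40.286 = 2417.1
[tube 2] = 1.00 mg/mL / 2417.1 = 0.0004137 mg/mL = 0.414 mg/L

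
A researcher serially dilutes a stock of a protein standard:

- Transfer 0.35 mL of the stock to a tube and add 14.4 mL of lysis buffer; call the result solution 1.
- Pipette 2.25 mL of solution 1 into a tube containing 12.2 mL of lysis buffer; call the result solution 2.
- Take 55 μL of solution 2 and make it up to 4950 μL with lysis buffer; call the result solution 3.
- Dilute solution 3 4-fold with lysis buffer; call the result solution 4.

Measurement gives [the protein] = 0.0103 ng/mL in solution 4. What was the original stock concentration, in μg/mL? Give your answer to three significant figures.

Step 1: 0.35 mL + 14.4 mL = 14.75 mL total → factor 14.75/0.35 = 42.143
Step 2: 2.25 mL + 12.2 mL = 14.45 mL total → factor 14.45/2.25 = 6.4222
Step 3: 55 μL brought to 4950 μL → factor 4950/55 = 90
Step 4: 4-fold → factor 4
Overall dilution factor = 42.143 × 6.4222 × 90 × 4 = 97434
Stock = 0.0103 ng/mL × 97434 = 1004 ng/mL = 1.00 μg/mL

1.00 μg/mL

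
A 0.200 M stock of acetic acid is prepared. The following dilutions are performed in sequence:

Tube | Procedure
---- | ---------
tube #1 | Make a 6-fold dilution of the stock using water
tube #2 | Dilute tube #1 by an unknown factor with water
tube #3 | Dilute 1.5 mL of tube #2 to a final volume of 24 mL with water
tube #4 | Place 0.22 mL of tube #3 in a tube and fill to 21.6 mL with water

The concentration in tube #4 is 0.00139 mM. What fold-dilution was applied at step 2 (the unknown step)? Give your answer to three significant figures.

15.3-fold

Step 1: 6-fold → factor 6
Step 2: unknown factor x
Step 3: 1.5 mL brought to 24 mL → factor 24/1.5 = 16
Step 4: 0.22 mL brought to 21.6 mL → factor 21.6/0.22 = 98.182
Product of known-step factors = 9425.5
Overall factor = 0.200 M / (0.00139 mM) = 1.4388 × 10^5
x = 1.4388 × 10^5 / 9425.5 = 15.3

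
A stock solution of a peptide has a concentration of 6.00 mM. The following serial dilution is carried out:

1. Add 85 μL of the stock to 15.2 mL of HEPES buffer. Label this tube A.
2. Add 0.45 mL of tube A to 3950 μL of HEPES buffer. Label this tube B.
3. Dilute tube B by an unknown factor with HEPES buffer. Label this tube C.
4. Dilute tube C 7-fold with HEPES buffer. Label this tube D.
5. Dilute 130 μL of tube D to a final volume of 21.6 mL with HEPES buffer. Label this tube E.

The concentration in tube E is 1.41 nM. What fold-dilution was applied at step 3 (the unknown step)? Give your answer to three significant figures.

Step 1: 85 μL + 15.2 mL = 15285 μL total → factor 15285/85 = 179.82
Step 2: 0.45 mL + 3950 μL = 4.4 mL total → factor 4.4/0.45 = 9.7778
Step 3: unknown factor x
Step 4: 7-fold → factor 7
Step 5: 130 μL brought to 21.6 mL → factor 21600/130 = 166.15
Product of known-step factors = 2.045 × 10^6
Overall factor = 6.00 mM / (1.41 nM) = 4.2553 × 10^6
x = 4.2553 × 10^6 / 2.045 × 10^6 = 2.08

2.08-fold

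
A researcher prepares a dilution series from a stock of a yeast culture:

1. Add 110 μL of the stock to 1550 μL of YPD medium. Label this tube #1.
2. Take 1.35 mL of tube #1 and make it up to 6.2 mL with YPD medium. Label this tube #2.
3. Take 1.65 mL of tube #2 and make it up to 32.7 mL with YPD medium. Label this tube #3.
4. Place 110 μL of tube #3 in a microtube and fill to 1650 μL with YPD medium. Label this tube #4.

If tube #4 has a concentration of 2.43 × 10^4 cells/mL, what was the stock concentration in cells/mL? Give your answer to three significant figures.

Step 1: 110 μL + 1550 μL = 1660 μL total → factor 1660/110 = 15.091
Step 2: 1.35 mL brought to 6.2 mL → factor 6.2/1.35 = 4.5926
Step 3: 1.65 mL brought to 32.7 mL → factor 32.7/1.65 = 19.818
Step 4: 110 μL brought to 1650 μL → factor 1650/110 = 15
Overall dilution factor = 15.091 × 4.5926 × 19.818 × 15 = 20603
Stock = 2.43 × 10^4 cells/mL × 20603 = 5.01 × 10^8 cells/mL

5.01 × 10^8 cells/mL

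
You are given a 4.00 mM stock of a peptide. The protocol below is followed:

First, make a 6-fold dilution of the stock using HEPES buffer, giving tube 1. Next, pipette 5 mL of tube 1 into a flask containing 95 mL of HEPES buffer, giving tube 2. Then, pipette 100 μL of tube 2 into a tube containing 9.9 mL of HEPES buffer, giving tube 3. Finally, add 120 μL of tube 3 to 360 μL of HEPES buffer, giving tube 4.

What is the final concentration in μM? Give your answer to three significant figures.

0.0833 μM

Step 1: 6-fold → factor 6
Step 2: 5 mL + 95 mL = 100 mL total → factor 100/5 = 20
Step 3: 100 μL + 9.9 mL = 10000 μL total → factor 10000/100 = 100
Step 4: 120 μL + 360 μL = 480 μL total → factor 480/120 = 4
Overall dilution factor = 6 × 20 × 100 × 4 = 48000
Final = 4.00 mM / 48000 = 8.333 × 10^-5 mM = 0.0833 μM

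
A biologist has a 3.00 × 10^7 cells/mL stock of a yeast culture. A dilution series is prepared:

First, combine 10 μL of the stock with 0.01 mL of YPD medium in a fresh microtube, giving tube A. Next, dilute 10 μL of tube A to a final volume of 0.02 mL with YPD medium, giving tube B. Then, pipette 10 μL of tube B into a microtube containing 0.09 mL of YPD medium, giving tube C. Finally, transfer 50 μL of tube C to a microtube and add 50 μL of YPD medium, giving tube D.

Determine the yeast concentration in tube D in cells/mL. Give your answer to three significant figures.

3.75 × 10^5 cells/mL

Step 1: 10 μL + 0.01 mL = 20 μL total → factor 20/10 = 2
Step 2: 10 μL brought to 0.02 mL → factor 20/10 = 2
Step 3: 10 μL + 0.09 mL = 100 μL total → factor 100/10 = 10
Step 4: 50 μL + 50 μL = 100 μL total → factor 100/50 = 2
Overall dilution factor = 2 × 2 × 10 × 2 = 80
Final = 3.00 × 10^7 cells/mL / 80 = 3.75 × 10^5 cells/mL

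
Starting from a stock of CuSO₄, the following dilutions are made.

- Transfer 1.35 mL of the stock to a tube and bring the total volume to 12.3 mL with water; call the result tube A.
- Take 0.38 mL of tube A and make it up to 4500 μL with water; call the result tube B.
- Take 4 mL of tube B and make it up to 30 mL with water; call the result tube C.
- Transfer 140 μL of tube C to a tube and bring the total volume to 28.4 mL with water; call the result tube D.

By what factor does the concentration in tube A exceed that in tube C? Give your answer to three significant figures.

88.8

Step 1: 1.35 mL brought to 12.3 mL → factor 12.3/1.35 = 9.1111
Step 2: 0.38 mL brought to 4500 μL → factor 4.5/0.38 = 11.842
Step 3: 4 mL brought to 30 mL → factor 30/4 = 7.5
Dilution factor to tube A = 9.1111; to tube C = 809.21
[tube A]/[tube C] = (factor to tube C)/(factor to tube A) = 809.21/9.1111 = 88.8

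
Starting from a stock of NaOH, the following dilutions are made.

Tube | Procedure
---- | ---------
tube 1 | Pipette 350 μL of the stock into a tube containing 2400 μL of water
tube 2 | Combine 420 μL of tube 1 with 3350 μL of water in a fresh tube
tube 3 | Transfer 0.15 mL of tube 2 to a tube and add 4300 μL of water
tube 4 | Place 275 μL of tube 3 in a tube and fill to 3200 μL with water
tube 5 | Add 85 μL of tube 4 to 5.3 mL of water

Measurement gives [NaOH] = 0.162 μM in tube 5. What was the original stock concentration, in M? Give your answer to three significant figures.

Step 1: 350 μL + 2400 μL = 2750 μL total → factor 2750/350 = 7.8571
Step 2: 420 μL + 3350 μL = 3770 μL total → factor 3770/420 = 8.9762
Step 3: 0.15 mL + 4300 μL = 4.45 mL total → factor 4.45/0.15 = 29.667
Step 4: 275 μL brought to 3200 μL → factor 3200/275 = 11.636
Step 5: 85 μL + 5.3 mL = 5385 μL total → factor 5385/85 = 63.353
Overall dilution factor = 7.8571 × 8.9762 × 29.667 × 11.636 × 63.353 = 1.5424 × 10^6
Stock = 0.162 μM × 1.5424 × 10^6 = 2.499 × 10^5 μM = 0.250 M

0.250 M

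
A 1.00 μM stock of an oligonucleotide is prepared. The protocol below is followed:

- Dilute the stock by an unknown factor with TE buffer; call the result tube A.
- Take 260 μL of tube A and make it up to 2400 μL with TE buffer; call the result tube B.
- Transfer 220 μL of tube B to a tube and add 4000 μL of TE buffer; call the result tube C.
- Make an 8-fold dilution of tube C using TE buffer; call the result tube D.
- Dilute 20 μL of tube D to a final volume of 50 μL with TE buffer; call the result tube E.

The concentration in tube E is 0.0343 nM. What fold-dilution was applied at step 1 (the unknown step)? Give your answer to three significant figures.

8.23-fold

Step 1: unknown factor x
Step 2: 260 μL brought to 2400 μL → factor 2400/260 = 9.2308
Step 3: 220 μL + 4000 μL = 4220 μL total → factor 4220/220 = 19.182
Step 4: 8-fold → factor 8
Step 5: 20 μL brought to 50 μL → factor 50/20 = 2.5
Product of known-step factors = 3541.3
Overall factor = 1.00 μM / (0.0343 nM) = 29155
x = 29155 / 3541.3 = 8.23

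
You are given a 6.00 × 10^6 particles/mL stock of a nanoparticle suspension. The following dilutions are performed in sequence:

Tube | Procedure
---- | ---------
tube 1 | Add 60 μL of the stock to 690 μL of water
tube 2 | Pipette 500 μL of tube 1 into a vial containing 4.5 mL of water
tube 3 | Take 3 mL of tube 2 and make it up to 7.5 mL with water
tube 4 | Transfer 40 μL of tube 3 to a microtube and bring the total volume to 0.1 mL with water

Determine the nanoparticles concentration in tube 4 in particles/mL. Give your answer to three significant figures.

7.68 × 10^3 particles/mL

Step 1: 60 μL + 690 μL = 750 μL total → factor 750/60 = 12.5
Step 2: 500 μL + 4.5 mL = 5000 μL total → factor 5000/500 = 10
Step 3: 3 mL brought to 7.5 mL → factor 7.5/3 = 2.5
Step 4: 40 μL brought to 0.1 mL → factor 100/40 = 2.5
Overall dilution factor = 12.5 × 10 × 2.5 × 2.5 = 781.25
Final = 6.00 × 10^6 particles/mL / 781.25 = 7.68 × 10^3 particles/mL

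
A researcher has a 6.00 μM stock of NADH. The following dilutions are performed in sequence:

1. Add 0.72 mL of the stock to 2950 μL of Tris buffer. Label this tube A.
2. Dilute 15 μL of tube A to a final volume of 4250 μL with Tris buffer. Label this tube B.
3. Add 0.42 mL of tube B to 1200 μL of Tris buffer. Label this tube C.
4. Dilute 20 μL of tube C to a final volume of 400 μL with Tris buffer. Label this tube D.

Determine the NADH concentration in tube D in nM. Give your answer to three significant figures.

0.0539 nM

Step 1: 0.72 mL + 2950 μL = 3.67 mL total → factor 3.67/0.72 = 5.0972
Step 2: 15 μL brought to 4250 μL → factor 4250/15 = 283.33
Step 3: 0.42 mL + 1200 μL = 1.62 mL total → factor 1.62/0.42 = 3.8571
Step 4: 20 μL brought to 400 μL → factor 400/20 = 20
Overall dilution factor = 5.0972 × 283.33 × 3.8571 × 20 = 1.1141 × 10^5
Final = 6.00 μM / 1.1141 × 10^5 = 5.385 × 10^-5 μM = 0.0539 nM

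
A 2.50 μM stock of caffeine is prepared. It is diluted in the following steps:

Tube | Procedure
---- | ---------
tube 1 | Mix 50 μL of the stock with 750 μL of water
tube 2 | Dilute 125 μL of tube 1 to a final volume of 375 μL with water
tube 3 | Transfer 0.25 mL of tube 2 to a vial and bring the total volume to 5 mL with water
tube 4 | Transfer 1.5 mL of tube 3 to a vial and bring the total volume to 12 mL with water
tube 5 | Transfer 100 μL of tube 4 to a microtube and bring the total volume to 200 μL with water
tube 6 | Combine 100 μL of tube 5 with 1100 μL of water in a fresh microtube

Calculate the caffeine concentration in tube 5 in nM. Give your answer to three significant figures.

0.163 nM

Step 1: 50 μL + 750 μL = 800 μL total → factor 800/50 = 16
Step 2: 125 μL brought to 375 μL → factor 375/125 = 3
Step 3: 0.25 mL brought to 5 mL → factor 5/0.25 = 20
Step 4: 1.5 mL brought to 12 mL → factor 12/1.5 = 8
Step 5: 100 μL brought to 200 μL → factor 200/100 = 2
Dilution factor through tube 5 = 16 × 3 × 20 × 8 × 2 = 15360
[tube 5] = 2.50 μM / 15360 = 0.0001628 μM = 0.163 nM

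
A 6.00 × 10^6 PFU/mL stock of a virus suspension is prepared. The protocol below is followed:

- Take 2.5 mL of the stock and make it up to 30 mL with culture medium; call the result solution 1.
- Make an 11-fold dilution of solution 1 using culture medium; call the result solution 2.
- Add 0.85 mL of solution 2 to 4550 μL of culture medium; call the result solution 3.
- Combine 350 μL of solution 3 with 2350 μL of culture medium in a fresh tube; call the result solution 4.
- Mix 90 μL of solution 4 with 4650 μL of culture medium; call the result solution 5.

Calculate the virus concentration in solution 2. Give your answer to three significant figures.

Step 1: 2.5 mL brought to 30 mL → factor 30/2.5 = 12
Step 2: 11-fold → factor 11
Dilution factor through solution 2 = 12 × 11 = 132
[solution 2] = 6.00 × 10^6 PFU/mL / 132 = 4.55 × 10^4 PFU/mL

4.55 × 10^4 PFU/mL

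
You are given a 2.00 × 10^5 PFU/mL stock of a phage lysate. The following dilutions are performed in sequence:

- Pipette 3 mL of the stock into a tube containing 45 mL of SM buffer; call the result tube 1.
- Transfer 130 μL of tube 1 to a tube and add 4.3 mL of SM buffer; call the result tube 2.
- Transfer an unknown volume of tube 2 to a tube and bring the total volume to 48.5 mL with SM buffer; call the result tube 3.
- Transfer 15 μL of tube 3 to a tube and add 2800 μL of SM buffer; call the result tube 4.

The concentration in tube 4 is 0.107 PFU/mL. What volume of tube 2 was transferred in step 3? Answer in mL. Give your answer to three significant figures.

Step 1: 3 mL + 45 mL = 48 mL total → factor 48/3 = 16
Step 2: 130 μL + 4.3 mL = 4430 μL total → factor 4430/130 = 34.077
Step 3: v brought to 48.5 mL → factor = 48.5 mL/v
Step 4: 15 μL + 2800 μL = 2815 μL total → factor 2815/15 = 187.67
Product of known-step factors = 1.0232 × 10^5
Overall factor = 2.00 × 10^5 PFU/mL / (0.107 PFU/mL) = 1.8692 × 10^6
Step-3 factor = 1.8692 × 10^6 / 1.0232 × 10^5 = 18.267
v = 48.5 mL / 18.267 = 2.65 mL

2.65 mL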